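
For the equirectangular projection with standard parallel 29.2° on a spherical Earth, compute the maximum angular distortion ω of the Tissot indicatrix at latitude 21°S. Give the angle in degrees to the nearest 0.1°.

In the equirectangular projection with standard parallel φ₀ = 29.2° (x = Rλ cos φ₀, y = Rφ), meridians are true-scale (h = 1) and the parallel scale is k = cos φ₀ / cos φ.
At 21°: h = 1.000, k = 0.9350; principal scales a = 1.000, b = 0.9350.
sin(ω/2) = (a − b)/(a + b) = 0.06497/1.935 = 0.03358, so ω = 2 arcsin(0.03358) ≈ 3.8°.

3.8°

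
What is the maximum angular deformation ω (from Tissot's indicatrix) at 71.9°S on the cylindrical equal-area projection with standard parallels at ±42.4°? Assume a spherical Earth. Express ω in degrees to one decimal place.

A cylindrical equal-area projection with standard parallel φ₀ has meridian scale h = cos φ / cos φ₀ and parallel scale k = cos φ₀ / cos φ (so areas are preserved, h·k = 1).
At 71.9°: h = 0.4207, k = 2.377; principal scales a = 2.377, b = 0.4207.
sin(ω/2) = (a − b)/(a + b) = 1.956/2.798 = 0.6992, so ω = 2 arcsin(0.6992) ≈ 88.7°.

88.7°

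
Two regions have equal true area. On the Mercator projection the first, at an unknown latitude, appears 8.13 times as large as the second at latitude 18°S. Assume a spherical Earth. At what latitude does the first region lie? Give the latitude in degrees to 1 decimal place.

70.5°

Mercator areal scale is sec²φ, so apparent-area ratio = sec²φ₁ / sec²φ₂ = cos²φ₂ / cos²φ₁.
cos²φ₂ / cos²φ₁ = 8.13  ⇒  cos φ₁ = cos 18° / √8.13 = 0.9511/2.851 = 0.3336.
φ₁ = arccos(0.3336) ≈ 70.5°.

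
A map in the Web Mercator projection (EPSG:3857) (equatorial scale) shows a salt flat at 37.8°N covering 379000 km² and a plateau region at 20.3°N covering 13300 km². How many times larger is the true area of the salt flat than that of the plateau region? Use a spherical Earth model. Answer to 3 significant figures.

20.2

Mercator's areal exaggeration is sec²φ; hence true area = (apparent area) · cos²φ.
True area of salt flat: 379000 × cos²(37.8°) = 379000 × 0.6243 = 236600 km².
True area of plateau region: 13300 × cos²(20.3°) = 13300 × 0.8796 = 11700 km².
Ratio = 236600 / 11700 ≈ 20.2.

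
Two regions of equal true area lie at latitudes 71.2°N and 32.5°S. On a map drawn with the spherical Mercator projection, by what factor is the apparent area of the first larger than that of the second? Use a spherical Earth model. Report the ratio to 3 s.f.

6.85

Mercator is conformal with k = sec φ, so areal scale = k² = sec²φ.
At 71.2°: sec²(71.2°) = 1/0.3223² = 9.629.
At 32.5°: sec²(32.5°) = 1/0.8434² = 1.406.
Ratio = 9.629/1.406 = cos²(32.5°)/cos²(71.2°) ≈ 6.85.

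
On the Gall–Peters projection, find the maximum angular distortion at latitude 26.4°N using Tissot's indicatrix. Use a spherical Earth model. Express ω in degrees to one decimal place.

26.8°

Gall–Peters is a cylindrical equal-area projection with standard parallels at ±45°. Cylindrical equal-area (φ₀ = 45°): h = cos φ / cos 45° along meridians, k = cos 45° / cos φ along parallels; h·k = 1.
At 26.4°: h = 1.267, k = 0.7894; principal scales a = 1.267, b = 0.7894.
sin(ω/2) = (a − b)/(a + b) = 0.4773/2.056 = 0.2321, so ω = 2 arcsin(0.2321) ≈ 26.8°.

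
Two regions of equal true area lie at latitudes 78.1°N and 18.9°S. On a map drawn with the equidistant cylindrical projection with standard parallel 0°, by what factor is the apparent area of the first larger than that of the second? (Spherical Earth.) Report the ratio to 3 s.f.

4.59

For the equirectangular projection with φ₀ = 0 (plate carrée), h = 1 along meridians and k = sec φ along parallels.
Areal scale at 78.1°: h·k = 1.000 × 4.850 = 4.850.
Areal scale at 18.9°: h·k = 1.000 × 1.057 = 1.057.
Ratio = 4.850/1.057 ≈ 4.59.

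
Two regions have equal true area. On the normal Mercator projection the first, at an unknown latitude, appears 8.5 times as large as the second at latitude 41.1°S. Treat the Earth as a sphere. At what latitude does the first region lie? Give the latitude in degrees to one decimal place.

75.0°

On Mercator, (apparent₁)/(apparent₂) = sec²φ₁ / sec²φ₂ when true areas are equal.
cos²φ₂ / cos²φ₁ = 8.5  ⇒  cos φ₁ = cos 41.1° / √8.5 = 0.7536/2.915 = 0.2585.
φ₁ = arccos(0.2585) ≈ 75.0°.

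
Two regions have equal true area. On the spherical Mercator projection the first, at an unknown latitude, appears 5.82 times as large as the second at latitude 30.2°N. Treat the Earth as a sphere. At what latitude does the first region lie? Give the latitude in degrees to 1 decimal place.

Mercator areal scale is sec²φ, so apparent-area ratio = sec²φ₁ / sec²φ₂ = cos²φ₂ / cos²φ₁.
cos²φ₂ / cos²φ₁ = 5.82  ⇒  cos φ₁ = cos 30.2° / √5.82 = 0.8643/2.412 = 0.3583.
φ₁ = arccos(0.3583) ≈ 69.0°.

69.0°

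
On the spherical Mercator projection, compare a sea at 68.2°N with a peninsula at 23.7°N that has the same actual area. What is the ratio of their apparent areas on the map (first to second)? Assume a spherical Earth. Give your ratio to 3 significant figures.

6.08

Mercator is conformal with k = sec φ, so areal scale = k² = sec²φ.
At 68.2°: sec²(68.2°) = 1/0.3714² = 7.251.
At 23.7°: sec²(23.7°) = 1/0.9157² = 1.193.
Ratio = 7.251/1.193 = cos²(23.7°)/cos²(68.2°) ≈ 6.08.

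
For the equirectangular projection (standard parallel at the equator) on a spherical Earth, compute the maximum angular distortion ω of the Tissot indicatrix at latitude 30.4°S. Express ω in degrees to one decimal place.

Plate carrée maps x = Rλ, y = Rφ. The meridian scale is h = 1 and the parallel scale is k = 1/cos φ = sec φ.
At 30.4°: h = 1.000, k = 1.159; principal scales a = 1.159, b = 1.000.
sin(ω/2) = (a − b)/(a + b) = 0.1594/2.159 = 0.07382, so ω = 2 arcsin(0.07382) ≈ 8.5°.

8.5°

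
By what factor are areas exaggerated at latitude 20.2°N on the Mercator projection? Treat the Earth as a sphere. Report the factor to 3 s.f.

The Mercator projection is conformal; its linear scale factor is the same in every direction and equals sec φ = 1/cos φ.
Areal scale = k² = sec²φ = 1/cos²(20.2°) = 1/0.9385² = 1.135.

1.14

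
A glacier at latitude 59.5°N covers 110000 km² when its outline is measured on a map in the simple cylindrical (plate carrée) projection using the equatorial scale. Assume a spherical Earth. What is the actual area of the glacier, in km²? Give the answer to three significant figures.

55800 km²

For the equirectangular projection with φ₀ = 0 (plate carrée), h = 1 along meridians and k = sec φ along parallels.
Areal scale = h·k = 1 × sec φ; at 59.5°, h = 1.000, k = 1.970, so h·k = 1.970.
True area = apparent / (areal scale) = 110000 / 1.970 ≈ 55800 km².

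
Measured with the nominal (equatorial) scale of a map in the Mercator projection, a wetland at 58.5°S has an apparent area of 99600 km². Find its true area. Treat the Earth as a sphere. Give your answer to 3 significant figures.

Mercator is conformal, so the point scale is isotropic: h = k = sec φ = 1/cos φ.
Areal scale = k² = sec²φ = 1/cos²(58.5°) = 1/0.5225² = 3.663.
True area = apparent / (areal scale) = 99600 / 3.663 ≈ 27200 km².

27200 km²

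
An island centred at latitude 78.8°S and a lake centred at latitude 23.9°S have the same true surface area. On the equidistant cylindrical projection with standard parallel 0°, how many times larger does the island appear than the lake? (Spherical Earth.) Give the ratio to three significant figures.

For the equirectangular projection with φ₀ = 0 (plate carrée), h = 1 along meridians and k = sec φ along parallels.
Areal scale at 78.8°: h·k = 1.000 × 5.148 = 5.148.
Areal scale at 23.9°: h·k = 1.000 × 1.094 = 1.094.
Ratio = 5.148/1.094 ≈ 4.71.

4.71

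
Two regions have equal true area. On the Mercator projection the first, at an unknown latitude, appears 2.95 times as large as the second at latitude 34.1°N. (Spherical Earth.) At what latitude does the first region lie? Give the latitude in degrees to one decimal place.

For equal true areas on Mercator, apparent areas scale as sec²φ, so the ratio is cos²φ₂ / cos²φ₁.
cos²φ₂ / cos²φ₁ = 2.95  ⇒  cos φ₁ = cos 34.1° / √2.95 = 0.8281/1.718 = 0.4821.
φ₁ = arccos(0.4821) ≈ 61.2°.

61.2°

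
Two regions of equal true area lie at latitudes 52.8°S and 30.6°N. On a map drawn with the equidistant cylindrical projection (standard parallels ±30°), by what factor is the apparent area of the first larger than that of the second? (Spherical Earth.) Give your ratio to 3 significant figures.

1.42

In the equirectangular projection with standard parallel φ₀ = 30° (x = Rλ cos φ₀, y = Rφ), meridians are true-scale (h = 1) and the parallel scale is k = cos φ₀ / cos φ.
Areal scale at 52.8°: h·k = 1.000 × 1.432 = 1.432.
Areal scale at 30.6°: h·k = 1.000 × 1.006 = 1.006.
Ratio = 1.432/1.006 ≈ 1.42.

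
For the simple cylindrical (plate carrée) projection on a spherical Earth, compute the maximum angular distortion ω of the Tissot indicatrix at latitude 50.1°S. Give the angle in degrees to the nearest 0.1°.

25.2°

For the equirectangular projection with φ₀ = 0 (plate carrée), h = 1 along meridians and k = sec φ along parallels.
At 50.1°: h = 1.000, k = 1.559; principal scales a = 1.559, b = 1.000.
sin(ω/2) = (a − b)/(a + b) = 0.5590/2.559 = 0.2184, so ω = 2 arcsin(0.2184) ≈ 25.2°.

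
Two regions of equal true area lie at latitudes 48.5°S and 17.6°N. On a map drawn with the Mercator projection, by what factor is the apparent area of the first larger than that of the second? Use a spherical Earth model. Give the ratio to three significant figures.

Mercator areal scale is sec²φ.
At 48.5°: sec²(48.5°) = 1/0.6626² = 2.278.
At 17.6°: sec²(17.6°) = 1/0.9532² = 1.101.
Ratio = 2.278/1.101 = cos²(17.6°)/cos²(48.5°) ≈ 2.07.

2.07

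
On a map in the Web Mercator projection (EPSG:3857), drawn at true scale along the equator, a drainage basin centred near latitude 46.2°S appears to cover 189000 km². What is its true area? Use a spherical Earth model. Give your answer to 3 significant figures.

90500 km²

For Mercator, h = k = sec φ (a conformal cylindrical projection has a single point scale, 1/cos φ).
Areal scale = k² = sec²φ = 1/cos²(46.2°) = 1/0.6921² = 2.087.
True area = apparent / (areal scale) = 189000 / 2.087 ≈ 90500 km².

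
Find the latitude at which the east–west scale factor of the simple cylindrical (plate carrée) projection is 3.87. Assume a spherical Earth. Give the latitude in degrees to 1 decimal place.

75.0°

Plate carrée: h = 1, k = sec φ along parallels.
sec φ = 3.87  ⇒  cos φ = 0.2584  ⇒  φ ≈ 75.0°.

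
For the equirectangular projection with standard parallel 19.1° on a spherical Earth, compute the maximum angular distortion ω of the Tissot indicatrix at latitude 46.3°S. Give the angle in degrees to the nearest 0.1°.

17.9°

In the equirectangular projection with standard parallel φ₀ = 19.1° (x = Rλ cos φ₀, y = Rφ), meridians are true-scale (h = 1) and the parallel scale is k = cos φ₀ / cos φ.
At 46.3°: h = 1.000, k = 1.368; principal scales a = 1.368, b = 1.000.
sin(ω/2) = (a − b)/(a + b) = 0.3677/2.368 = 0.1553, so ω = 2 arcsin(0.1553) ≈ 17.9°.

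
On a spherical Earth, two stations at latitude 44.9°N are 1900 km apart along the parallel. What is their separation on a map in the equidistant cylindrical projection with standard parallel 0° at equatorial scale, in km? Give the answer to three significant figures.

2680 km

For the equirectangular projection with φ₀ = 0 (plate carrée), h = 1 along meridians and k = sec φ along parallels.
Along the parallel, k = sec 44.9° = 1/0.7083 = 1.412.
Map distance = 1900 × 1.412 ≈ 2680 km.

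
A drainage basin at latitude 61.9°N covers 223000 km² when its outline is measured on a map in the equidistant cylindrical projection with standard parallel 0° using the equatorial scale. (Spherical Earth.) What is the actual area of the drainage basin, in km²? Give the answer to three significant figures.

105000 km²

For the equirectangular projection with φ₀ = 0 (plate carrée), h = 1 along meridians and k = sec φ along parallels.
Areal scale = h·k = 1 × sec φ; at 61.9°, h = 1.000, k = 2.123, so h·k = 2.123.
True area = apparent / (areal scale) = 223000 / 2.123 ≈ 105000 km².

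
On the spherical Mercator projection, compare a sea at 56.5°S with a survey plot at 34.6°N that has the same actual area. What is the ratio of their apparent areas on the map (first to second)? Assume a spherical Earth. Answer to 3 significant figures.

Mercator is conformal with k = sec φ, so areal scale = k² = sec²φ.
At 56.5°: sec²(56.5°) = 1/0.5519² = 3.283.
At 34.6°: sec²(34.6°) = 1/0.8231² = 1.476.
Ratio = 3.283/1.476 = cos²(34.6°)/cos²(56.5°) ≈ 2.22.

2.22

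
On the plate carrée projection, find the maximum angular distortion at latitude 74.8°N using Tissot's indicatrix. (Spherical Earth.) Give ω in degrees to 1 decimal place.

71.5°

Plate carrée maps x = Rλ, y = Rφ. The meridian scale is h = 1 and the parallel scale is k = 1/cos φ = sec φ.
At 74.8°: h = 1.000, k = 3.814; principal scales a = 3.814, b = 1.000.
sin(ω/2) = (a − b)/(a + b) = 2.814/4.814 = 0.5845, so ω = 2 arcsin(0.5845) ≈ 71.5°.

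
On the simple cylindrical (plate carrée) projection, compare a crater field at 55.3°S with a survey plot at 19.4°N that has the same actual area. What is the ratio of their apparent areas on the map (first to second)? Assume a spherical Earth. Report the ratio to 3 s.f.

1.66

In the plate carrée (x = Rλ, y = Rφ), meridians are true-scale (h = 1) and parallels are stretched by k = sec φ.
Areal scale at 55.3°: h·k = 1.000 × 1.757 = 1.757.
Areal scale at 19.4°: h·k = 1.000 × 1.060 = 1.060.
Ratio = 1.757/1.060 ≈ 1.66.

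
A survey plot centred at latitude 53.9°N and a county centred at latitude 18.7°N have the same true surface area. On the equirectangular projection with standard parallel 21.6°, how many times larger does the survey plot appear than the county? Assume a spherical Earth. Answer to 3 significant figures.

In the equirectangular projection with standard parallel φ₀ = 21.6° (x = Rλ cos φ₀, y = Rφ), meridians are true-scale (h = 1) and the parallel scale is k = cos φ₀ / cos φ.
Areal scale at 53.9°: h·k = 1.000 × 1.578 = 1.578.
Areal scale at 18.7°: h·k = 1.000 × 0.9816 = 0.9816.
Ratio = 1.578/0.9816 ≈ 1.61.

1.61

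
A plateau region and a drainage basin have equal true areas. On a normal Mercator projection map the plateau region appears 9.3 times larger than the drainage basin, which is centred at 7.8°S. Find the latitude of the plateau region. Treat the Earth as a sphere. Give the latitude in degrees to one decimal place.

Mercator areal scale is sec²φ, so apparent-area ratio = sec²φ₁ / sec²φ₂ = cos²φ₂ / cos²φ₁.
cos²φ₂ / cos²φ₁ = 9.3  ⇒  cos φ₁ = cos 7.8° / √9.3 = 0.9907/3.050 = 0.3249.
φ₁ = arccos(0.3249) ≈ 71.0°.

71.0°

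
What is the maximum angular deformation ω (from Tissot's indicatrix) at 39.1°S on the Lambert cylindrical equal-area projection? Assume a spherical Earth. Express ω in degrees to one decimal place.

The Lambert cylindrical equal-area projection is the cylindrical equal-area projection with its standard parallel at the equator (φ₀ = 0). A cylindrical equal-area projection with standard parallel φ₀ has meridian scale h = cos φ / cos φ₀ and parallel scale k = cos φ₀ / cos φ (so areas are preserved, h·k = 1).
At 39.1°: h = 0.7760, k = 1.289; principal scales a = 1.289, b = 0.7760.
sin(ω/2) = (a − b)/(a + b) = 0.5125/2.065 = 0.2482, so ω = 2 arcsin(0.2482) ≈ 28.7°.

28.7°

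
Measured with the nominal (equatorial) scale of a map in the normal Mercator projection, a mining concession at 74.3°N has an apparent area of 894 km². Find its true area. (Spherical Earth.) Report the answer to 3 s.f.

For Mercator, h = k = sec φ (a conformal cylindrical projection has a single point scale, 1/cos φ).
Areal scale = k² = sec²φ = 1/cos²(74.3°) = 1/0.2706² = 13.66.
True area = apparent / (areal scale) = 894 / 13.66 ≈ 65.5 km².

65.5 km²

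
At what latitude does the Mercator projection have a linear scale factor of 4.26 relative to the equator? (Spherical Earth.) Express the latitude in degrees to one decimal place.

Mercator scale is k = sec φ = 1/cos φ.
1/cos φ = 4.26  ⇒  cos φ = 0.2347  ⇒  φ = arccos(0.2347) ≈ 76.4°.

76.4°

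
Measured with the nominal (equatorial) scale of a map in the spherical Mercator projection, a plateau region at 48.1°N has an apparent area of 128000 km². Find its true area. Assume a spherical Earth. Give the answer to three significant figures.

For Mercator, h = k = sec φ (a conformal cylindrical projection has a single point scale, 1/cos φ).
Areal scale = k² = sec²φ = 1/cos²(48.1°) = 1/0.6678² = 2.242.
True area = apparent / (areal scale) = 128000 / 2.242 ≈ 57100 km².

57100 km²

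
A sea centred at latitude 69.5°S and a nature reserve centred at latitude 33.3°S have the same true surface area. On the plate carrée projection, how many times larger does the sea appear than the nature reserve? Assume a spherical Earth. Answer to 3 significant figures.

2.39

For the equirectangular projection with φ₀ = 0 (plate carrée), h = 1 along meridians and k = sec φ along parallels.
Areal scale at 69.5°: h·k = 1.000 × 2.855 = 2.855.
Areal scale at 33.3°: h·k = 1.000 × 1.196 = 1.196.
Ratio = 2.855/1.196 ≈ 2.39.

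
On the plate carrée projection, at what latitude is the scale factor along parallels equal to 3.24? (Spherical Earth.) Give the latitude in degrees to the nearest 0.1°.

72.0°

Plate carrée: h = 1, k = sec φ along parallels.
sec φ = 3.24  ⇒  cos φ = 0.3086  ⇒  φ ≈ 72.0°.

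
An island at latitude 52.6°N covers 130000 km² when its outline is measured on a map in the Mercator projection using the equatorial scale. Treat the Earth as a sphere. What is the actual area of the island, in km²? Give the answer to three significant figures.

For Mercator, h = k = sec φ (a conformal cylindrical projection has a single point scale, 1/cos φ).
Areal scale = k² = sec²φ = 1/cos²(52.6°) = 1/0.6074² = 2.711.
True area = apparent / (areal scale) = 130000 / 2.711 ≈ 48000 km².

48000 km²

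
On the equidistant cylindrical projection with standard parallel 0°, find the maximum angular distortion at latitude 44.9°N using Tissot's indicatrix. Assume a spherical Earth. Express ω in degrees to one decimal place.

Plate carrée maps x = Rλ, y = Rφ. The meridian scale is h = 1 and the parallel scale is k = 1/cos φ = sec φ.
At 44.9°: h = 1.000, k = 1.412; principal scales a = 1.412, b = 1.000.
sin(ω/2) = (a − b)/(a + b) = 0.4118/2.412 = 0.1707, so ω = 2 arcsin(0.1707) ≈ 19.7°.

19.7°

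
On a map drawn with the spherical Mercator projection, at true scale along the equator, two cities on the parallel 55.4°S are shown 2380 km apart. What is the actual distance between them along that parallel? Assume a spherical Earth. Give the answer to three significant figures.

The Mercator projection is conformal; its linear scale factor is the same in every direction and equals sec φ = 1/cos φ.
Along the parallel at 55.4°, map distances are exaggerated by k = sec 55.4° = 1.761.
True distance = 2380 / 1.761 = 2380 × cos 55.4° ≈ 1350 km.

1350 km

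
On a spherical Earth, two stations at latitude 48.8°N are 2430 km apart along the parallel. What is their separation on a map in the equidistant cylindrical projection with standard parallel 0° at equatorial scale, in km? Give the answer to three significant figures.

Plate carrée maps x = Rλ, y = Rφ. The meridian scale is h = 1 and the parallel scale is k = 1/cos φ = sec φ.
Along the parallel, k = sec 48.8° = 1/0.6587 = 1.518.
Map distance = 2430 × 1.518 ≈ 3690 km.

3690 km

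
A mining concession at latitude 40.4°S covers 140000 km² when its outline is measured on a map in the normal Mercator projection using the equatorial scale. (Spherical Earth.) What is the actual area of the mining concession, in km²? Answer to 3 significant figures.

81200 km²

The Mercator projection is conformal; its linear scale factor is the same in every direction and equals sec φ = 1/cos φ.
Areal scale = k² = sec²φ = 1/cos²(40.4°) = 1/0.7615² = 1.724.
True area = apparent / (areal scale) = 140000 / 1.724 ≈ 81200 km².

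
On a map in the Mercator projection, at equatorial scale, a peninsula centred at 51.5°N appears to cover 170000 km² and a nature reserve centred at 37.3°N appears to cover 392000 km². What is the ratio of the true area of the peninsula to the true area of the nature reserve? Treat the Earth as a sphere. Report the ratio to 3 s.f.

Since Mercator area scale is 1/cos²φ, the true area equals the apparent area multiplied by cos²φ.
True area of peninsula: 170000 × cos²(51.5°) = 170000 × 0.3875 = 65880 km².
True area of nature reserve: 392000 × cos²(37.3°) = 392000 × 0.6328 = 248000 km².
Ratio = 65880 / 248000 ≈ 0.266.

0.266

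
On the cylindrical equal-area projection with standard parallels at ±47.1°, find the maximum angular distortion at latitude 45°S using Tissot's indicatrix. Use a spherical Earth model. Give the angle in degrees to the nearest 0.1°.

A cylindrical equal-area projection with standard parallel φ₀ has meridian scale h = cos φ / cos φ₀ and parallel scale k = cos φ₀ / cos φ (so areas are preserved, h·k = 1).
At 45°: h = 1.039, k = 0.9627; principal scales a = 1.039, b = 0.9627.
sin(ω/2) = (a − b)/(a + b) = 0.07608/2.001 = 0.03801, so ω = 2 arcsin(0.03801) ≈ 4.4°.

4.4°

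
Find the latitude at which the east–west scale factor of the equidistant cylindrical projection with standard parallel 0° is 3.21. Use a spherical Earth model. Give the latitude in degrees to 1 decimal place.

Plate carrée: h = 1, k = sec φ along parallels.
sec φ = 3.21  ⇒  cos φ = 0.3115  ⇒  φ ≈ 71.8°.

71.8°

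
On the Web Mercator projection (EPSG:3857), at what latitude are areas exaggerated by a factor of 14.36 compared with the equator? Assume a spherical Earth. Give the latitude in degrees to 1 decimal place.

Mercator areal scale is sec²φ.
sec²φ = 14.36  ⇒  cos²φ = 0.06964  ⇒  cos φ = 0.2639.
φ = arccos(0.2639) ≈ 74.7°.

74.7°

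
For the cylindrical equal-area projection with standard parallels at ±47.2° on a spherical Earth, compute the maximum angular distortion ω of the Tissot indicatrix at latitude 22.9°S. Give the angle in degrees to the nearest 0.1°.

For cylindrical equal-area with standard parallel φ₀, h = cos φ / cos φ₀ and k = cos φ₀ / cos φ, so h·k = 1.
At 22.9°: h = 1.356, k = 0.7376; principal scales a = 1.356, b = 0.7376.
sin(ω/2) = (a − b)/(a + b) = 0.6182/2.093 = 0.2953, so ω = 2 arcsin(0.2953) ≈ 34.4°.

34.4°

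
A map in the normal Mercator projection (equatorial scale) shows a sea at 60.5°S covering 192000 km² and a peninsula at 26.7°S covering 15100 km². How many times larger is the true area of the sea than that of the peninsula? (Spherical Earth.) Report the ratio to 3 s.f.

3.86

Since Mercator area scale is 1/cos²φ, the true area equals the apparent area multiplied by cos²φ.
True area of sea: 192000 × cos²(60.5°) = 192000 × 0.2425 = 46560 km².
True area of peninsula: 15100 × cos²(26.7°) = 15100 × 0.7981 = 12050 km².
Ratio = 46560 / 12050 ≈ 3.86.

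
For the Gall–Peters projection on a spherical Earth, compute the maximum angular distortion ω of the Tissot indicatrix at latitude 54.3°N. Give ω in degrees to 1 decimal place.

21.9°

Gall–Peters is a cylindrical equal-area projection with standard parallels at ±45°. Cylindrical equal-area (φ₀ = 45°): h = cos φ / cos 45° along meridians, k = cos 45° / cos φ along parallels; h·k = 1.
At 54.3°: h = 0.8253, k = 1.212; principal scales a = 1.212, b = 0.8253.
sin(ω/2) = (a − b)/(a + b) = 0.3865/2.037 = 0.1897, so ω = 2 arcsin(0.1897) ≈ 21.9°.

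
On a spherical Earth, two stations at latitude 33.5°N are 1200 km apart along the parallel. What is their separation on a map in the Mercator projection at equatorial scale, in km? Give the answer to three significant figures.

The Mercator projection is conformal; its linear scale factor is the same in every direction and equals sec φ = 1/cos φ.
Along the parallel, k = sec 33.5° = 1/0.8339 = 1.199.
Map distance = 1200 × 1.199 ≈ 1440 km.

1440 km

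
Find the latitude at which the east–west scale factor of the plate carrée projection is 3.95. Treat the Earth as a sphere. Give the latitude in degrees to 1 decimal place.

Plate carrée: h = 1, k = sec φ along parallels.
sec φ = 3.95  ⇒  cos φ = 0.2532  ⇒  φ ≈ 75.3°.

75.3°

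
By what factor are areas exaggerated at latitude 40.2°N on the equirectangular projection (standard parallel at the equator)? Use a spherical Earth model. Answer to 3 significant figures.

1.31

In the plate carrée (x = Rλ, y = Rφ), meridians are true-scale (h = 1) and parallels are stretched by k = sec φ.
Areal scale = h·k = 1 × sec φ; at 40.2°, h = 1.000, k = 1.309, so h·k = 1.309.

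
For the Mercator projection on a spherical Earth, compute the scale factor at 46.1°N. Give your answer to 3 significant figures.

1.44

For Mercator, h = k = sec φ (a conformal cylindrical projection has a single point scale, 1/cos φ).
k = 1/cos 46.1° = 1/0.6934 = 1.442.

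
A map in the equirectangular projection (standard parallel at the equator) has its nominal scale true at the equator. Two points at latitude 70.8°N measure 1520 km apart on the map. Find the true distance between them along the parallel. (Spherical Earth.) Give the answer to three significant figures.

500 km

Plate carrée maps x = Rλ, y = Rφ. The meridian scale is h = 1 and the parallel scale is k = 1/cos φ = sec φ.
Along the parallel at 70.8°, map distances are exaggerated by k = sec 70.8° = 3.041.
True distance = 1520 / 3.041 = 1520 × cos 70.8° ≈ 500 km.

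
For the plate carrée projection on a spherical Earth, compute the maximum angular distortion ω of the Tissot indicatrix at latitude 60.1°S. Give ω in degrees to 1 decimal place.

39.1°

Plate carrée maps x = Rλ, y = Rφ. The meridian scale is h = 1 and the parallel scale is k = 1/cos φ = sec φ.
At 60.1°: h = 1.000, k = 2.006; principal scales a = 2.006, b = 1.000.
sin(ω/2) = (a − b)/(a + b) = 1.006/3.006 = 0.3347, so ω = 2 arcsin(0.3347) ≈ 39.1°.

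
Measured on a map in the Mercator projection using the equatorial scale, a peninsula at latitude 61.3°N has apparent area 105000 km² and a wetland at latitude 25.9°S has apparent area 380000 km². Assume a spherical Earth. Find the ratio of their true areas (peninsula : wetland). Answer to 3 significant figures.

0.0787

Mercator's areal exaggeration is sec²φ; hence true area = (apparent area) · cos²φ.
True area of peninsula: 105000 × cos²(61.3°) = 105000 × 0.2306 = 24210 km².
True area of wetland: 380000 × cos²(25.9°) = 380000 × 0.8092 = 307500 km².
Ratio = 24210 / 307500 ≈ 0.0787.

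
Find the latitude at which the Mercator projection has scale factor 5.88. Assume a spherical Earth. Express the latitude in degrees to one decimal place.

80.2°

Mercator scale is k = sec φ = 1/cos φ.
1/cos φ = 5.88  ⇒  cos φ = 0.1701  ⇒  φ = arccos(0.1701) ≈ 80.2°.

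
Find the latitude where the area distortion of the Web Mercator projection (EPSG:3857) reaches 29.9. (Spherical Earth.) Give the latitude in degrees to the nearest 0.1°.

79.5°

Mercator areal scale is sec²φ.
sec²φ = 29.9  ⇒  cos²φ = 0.03344  ⇒  cos φ = 0.1829.
φ = arccos(0.1829) ≈ 79.5°.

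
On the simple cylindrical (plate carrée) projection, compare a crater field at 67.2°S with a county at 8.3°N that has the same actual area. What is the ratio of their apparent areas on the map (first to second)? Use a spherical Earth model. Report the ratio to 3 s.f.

2.55

For the equirectangular projection with φ₀ = 0 (plate carrée), h = 1 along meridians and k = sec φ along parallels.
Areal scale at 67.2°: h·k = 1.000 × 2.581 = 2.581.
Areal scale at 8.3°: h·k = 1.000 × 1.011 = 1.011.
Ratio = 2.581/1.011 ≈ 2.55.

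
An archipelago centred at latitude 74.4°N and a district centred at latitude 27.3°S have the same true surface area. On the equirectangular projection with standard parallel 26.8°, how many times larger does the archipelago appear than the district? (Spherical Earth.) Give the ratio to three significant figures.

3.30

With standard parallel φ₀ = 26.8°, the equirectangular projection gives x = Rλ cos φ₀, y = Rφ, so h = 1 and k = cos 26.8° / cos φ.
Areal scale at 74.4°: h·k = 1.000 × 3.319 = 3.319.
Areal scale at 27.3°: h·k = 1.000 × 1.004 = 1.004.
Ratio = 3.319/1.004 ≈ 3.30.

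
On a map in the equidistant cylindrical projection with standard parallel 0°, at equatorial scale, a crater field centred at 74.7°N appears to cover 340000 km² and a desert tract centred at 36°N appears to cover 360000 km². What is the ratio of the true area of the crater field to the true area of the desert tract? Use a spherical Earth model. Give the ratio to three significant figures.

On the plate carrée, areal scale = h·k = 1 × sec φ, so true area = apparent × cos φ.
True area of crater field: 340000 × cos(74.7°) = 340000 × 0.2639 = 89720 km².
True area of desert tract: 360000 × cos(36°) = 360000 × 0.8090 = 291200 km².
Ratio = 89720 / 291200 ≈ 0.308.

0.308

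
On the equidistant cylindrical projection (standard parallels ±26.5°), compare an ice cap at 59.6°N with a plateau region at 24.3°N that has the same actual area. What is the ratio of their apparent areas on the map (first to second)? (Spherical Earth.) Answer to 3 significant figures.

With standard parallel φ₀ = 26.5°, the equirectangular projection gives x = Rλ cos φ₀, y = Rφ, so h = 1 and k = cos 26.5° / cos φ.
Areal scale at 59.6°: h·k = 1.000 × 1.769 = 1.769.
Areal scale at 24.3°: h·k = 1.000 × 0.9819 = 0.9819.
Ratio = 1.769/0.9819 ≈ 1.80.

1.80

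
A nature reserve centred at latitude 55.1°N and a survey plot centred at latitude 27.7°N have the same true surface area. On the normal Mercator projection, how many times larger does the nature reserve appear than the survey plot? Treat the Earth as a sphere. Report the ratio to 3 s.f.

2.39

Mercator is conformal with k = sec φ, so areal scale = k² = sec²φ.
At 55.1°: sec²(55.1°) = 1/0.5721² = 3.055.
At 27.7°: sec²(27.7°) = 1/0.8854² = 1.276.
Ratio = 3.055/1.276 = cos²(27.7°)/cos²(55.1°) ≈ 2.39.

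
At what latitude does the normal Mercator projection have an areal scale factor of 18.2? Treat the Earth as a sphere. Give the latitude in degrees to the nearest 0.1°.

Mercator areal scale is sec²φ.
sec²φ = 18.2  ⇒  cos²φ = 0.05495  ⇒  cos φ = 0.2344.
φ = arccos(0.2344) ≈ 76.4°.

76.4°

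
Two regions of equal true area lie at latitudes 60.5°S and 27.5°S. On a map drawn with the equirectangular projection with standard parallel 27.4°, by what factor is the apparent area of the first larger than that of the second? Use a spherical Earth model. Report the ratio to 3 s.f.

With standard parallel φ₀ = 27.4°, the equirectangular projection gives x = Rλ cos φ₀, y = Rφ, so h = 1 and k = cos 27.4° / cos φ.
Areal scale at 60.5°: h·k = 1.000 × 1.803 = 1.803.
Areal scale at 27.5°: h·k = 1.000 × 1.001 = 1.001.
Ratio = 1.803/1.001 ≈ 1.80.

1.80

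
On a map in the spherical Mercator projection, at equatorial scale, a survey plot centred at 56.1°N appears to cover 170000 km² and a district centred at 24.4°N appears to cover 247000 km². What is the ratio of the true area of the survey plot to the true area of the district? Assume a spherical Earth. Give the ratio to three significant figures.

0.258

Since Mercator area scale is 1/cos²φ, the true area equals the apparent area multiplied by cos²φ.
True area of survey plot: 170000 × cos²(56.1°) = 170000 × 0.3111 = 52880 km².
True area of district: 247000 × cos²(24.4°) = 247000 × 0.8293 = 204800 km².
Ratio = 52880 / 204800 ≈ 0.258.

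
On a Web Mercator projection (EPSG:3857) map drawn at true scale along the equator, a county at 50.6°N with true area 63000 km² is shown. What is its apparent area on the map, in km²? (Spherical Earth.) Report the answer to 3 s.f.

Mercator is conformal, so the point scale is isotropic: h = k = sec φ = 1/cos φ.
Areal scale = k² = sec²φ = 1/cos²(50.6°) = 1/0.6347² = 2.482.
Apparent area = 63000 × 2.482 ≈ 156000 km².

156000 km²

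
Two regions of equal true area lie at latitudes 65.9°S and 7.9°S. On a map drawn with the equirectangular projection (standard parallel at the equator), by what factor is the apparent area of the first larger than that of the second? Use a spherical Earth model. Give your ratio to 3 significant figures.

Plate carrée maps x = Rλ, y = Rφ. The meridian scale is h = 1 and the parallel scale is k = 1/cos φ = sec φ.
Areal scale at 65.9°: h·k = 1.000 × 2.449 = 2.449.
Areal scale at 7.9°: h·k = 1.000 × 1.010 = 1.010.
Ratio = 2.449/1.010 ≈ 2.43.

2.43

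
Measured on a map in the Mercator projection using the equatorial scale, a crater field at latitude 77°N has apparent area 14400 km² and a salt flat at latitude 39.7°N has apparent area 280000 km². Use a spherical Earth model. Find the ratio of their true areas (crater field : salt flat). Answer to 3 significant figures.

On Mercator the areal scale is sec²φ, so true area = apparent × cos²φ.
True area of crater field: 14400 × cos²(77°) = 14400 × 0.05060 = 728.7 km².
True area of salt flat: 280000 × cos²(39.7°) = 280000 × 0.5920 = 165800 km².
Ratio = 728.7 / 165800 ≈ 0.00440.

0.00440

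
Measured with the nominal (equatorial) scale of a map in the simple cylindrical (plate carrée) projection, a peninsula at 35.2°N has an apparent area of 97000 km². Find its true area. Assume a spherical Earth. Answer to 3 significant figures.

79300 km²

For the equirectangular projection with φ₀ = 0 (plate carrée), h = 1 along meridians and k = sec φ along parallels.
Areal scale = h·k = 1 × sec φ; at 35.2°, h = 1.000, k = 1.224, so h·k = 1.224.
True area = apparent / (areal scale) = 97000 / 1.224 ≈ 79300 km².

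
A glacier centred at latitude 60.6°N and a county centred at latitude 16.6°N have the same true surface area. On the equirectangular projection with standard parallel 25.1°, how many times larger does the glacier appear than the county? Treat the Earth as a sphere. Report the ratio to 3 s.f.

With standard parallel φ₀ = 25.1°, the equirectangular projection gives x = Rλ cos φ₀, y = Rφ, so h = 1 and k = cos 25.1° / cos φ.
Areal scale at 60.6°: h·k = 1.000 × 1.845 = 1.845.
Areal scale at 16.6°: h·k = 1.000 × 0.9450 = 0.9450.
Ratio = 1.845/0.9450 ≈ 1.95.

1.95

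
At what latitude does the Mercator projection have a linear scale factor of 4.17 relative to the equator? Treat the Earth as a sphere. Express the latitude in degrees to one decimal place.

Mercator scale is k = sec φ = 1/cos φ.
1/cos φ = 4.17  ⇒  cos φ = 0.2398  ⇒  φ = arccos(0.2398) ≈ 76.1°.

76.1°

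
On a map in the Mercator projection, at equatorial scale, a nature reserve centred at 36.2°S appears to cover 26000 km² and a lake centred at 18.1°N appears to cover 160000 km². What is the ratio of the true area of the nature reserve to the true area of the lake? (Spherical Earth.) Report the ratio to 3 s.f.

Since Mercator area scale is 1/cos²φ, the true area equals the apparent area multiplied by cos²φ.
True area of nature reserve: 26000 × cos²(36.2°) = 26000 × 0.6512 = 16930 km².
True area of lake: 160000 × cos²(18.1°) = 160000 × 0.9035 = 144600 km².
Ratio = 16930 / 144600 ≈ 0.117.

0.117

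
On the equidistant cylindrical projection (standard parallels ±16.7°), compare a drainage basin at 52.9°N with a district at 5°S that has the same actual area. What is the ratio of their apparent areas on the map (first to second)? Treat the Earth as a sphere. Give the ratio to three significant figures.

In the equirectangular projection with standard parallel φ₀ = 16.7° (x = Rλ cos φ₀, y = Rφ), meridians are true-scale (h = 1) and the parallel scale is k = cos φ₀ / cos φ.
Areal scale at 52.9°: h·k = 1.000 × 1.588 = 1.588.
Areal scale at 5°: h·k = 1.000 × 0.9615 = 0.9615.
Ratio = 1.588/0.9615 ≈ 1.65.

1.65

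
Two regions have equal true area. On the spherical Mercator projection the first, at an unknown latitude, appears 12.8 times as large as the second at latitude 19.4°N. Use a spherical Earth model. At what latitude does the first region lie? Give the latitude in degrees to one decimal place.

74.7°

On Mercator, (apparent₁)/(apparent₂) = sec²φ₁ / sec²φ₂ when true areas are equal.
cos²φ₂ / cos²φ₁ = 12.8  ⇒  cos φ₁ = cos 19.4° / √12.8 = 0.9432/3.578 = 0.2636.
φ₁ = arccos(0.2636) ≈ 74.7°.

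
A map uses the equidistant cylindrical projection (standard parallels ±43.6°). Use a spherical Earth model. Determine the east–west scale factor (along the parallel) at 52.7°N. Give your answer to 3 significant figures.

1.20

With standard parallel φ₀ = 43.6°, the equirectangular projection gives x = Rλ cos φ₀, y = Rφ, so h = 1 and k = cos 43.6° / cos φ.
k = cos 43.6° / cos 52.7° = 0.7242/0.6060 = 1.195.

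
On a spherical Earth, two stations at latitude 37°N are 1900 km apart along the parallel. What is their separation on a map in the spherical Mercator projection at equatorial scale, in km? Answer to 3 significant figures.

2380 km

For Mercator, h = k = sec φ (a conformal cylindrical projection has a single point scale, 1/cos φ).
Along the parallel, k = sec 37° = 1/0.7986 = 1.252.
Map distance = 1900 × 1.252 ≈ 2380 km.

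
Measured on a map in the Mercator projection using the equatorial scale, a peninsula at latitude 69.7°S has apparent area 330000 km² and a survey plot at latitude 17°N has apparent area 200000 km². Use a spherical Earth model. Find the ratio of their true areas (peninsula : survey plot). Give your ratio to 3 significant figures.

0.217

Mercator's areal exaggeration is sec²φ; hence true area = (apparent area) · cos²φ.
True area of peninsula: 330000 × cos²(69.7°) = 330000 × 0.1204 = 39720 km².
True area of survey plot: 200000 × cos²(17°) = 200000 × 0.9145 = 182900 km².
Ratio = 39720 / 182900 ≈ 0.217.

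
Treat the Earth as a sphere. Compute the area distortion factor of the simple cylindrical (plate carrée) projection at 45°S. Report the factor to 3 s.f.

1.41

Plate carrée maps x = Rλ, y = Rφ. The meridian scale is h = 1 and the parallel scale is k = 1/cos φ = sec φ.
Areal scale = h·k = 1 × sec φ; at 45°, h = 1.000, k = 1.414, so h·k = 1.414.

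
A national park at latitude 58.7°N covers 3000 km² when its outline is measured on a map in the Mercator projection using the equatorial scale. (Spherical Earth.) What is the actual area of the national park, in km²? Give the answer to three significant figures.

810 km²

Mercator is conformal, so the point scale is isotropic: h = k = sec φ = 1/cos φ.
Areal scale = k² = sec²φ = 1/cos²(58.7°) = 1/0.5195² = 3.705.
True area = apparent / (areal scale) = 3000 / 3.705 ≈ 810 km².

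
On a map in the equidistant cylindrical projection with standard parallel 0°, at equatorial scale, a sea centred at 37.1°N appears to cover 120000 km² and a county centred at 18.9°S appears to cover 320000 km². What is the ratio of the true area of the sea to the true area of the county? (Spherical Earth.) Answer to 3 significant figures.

0.316

On the plate carrée, areal scale = h·k = 1 × sec φ, so true area = apparent × cos φ.
True area of sea: 120000 × cos(37.1°) = 120000 × 0.7976 = 95710 km².
True area of county: 320000 × cos(18.9°) = 320000 × 0.9461 = 302700 km².
Ratio = 95710 / 302700 ≈ 0.316.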